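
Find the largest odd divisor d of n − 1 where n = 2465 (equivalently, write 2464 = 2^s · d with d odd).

Halving: 2464 → 1232 → 616 → 308 → 154 → 77; 77 is odd.
So 2464 = 2^5 · 77.

77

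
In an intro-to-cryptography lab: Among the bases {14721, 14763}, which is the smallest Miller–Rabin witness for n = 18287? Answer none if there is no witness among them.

n − 1 = 18286 = 2^1 · 9143, so s = 1 and d = 9143.
Base 14721: x_0 = 14721^9143 mod 18287 = 18286. x_0 = 18286 ≡ −1, so 14721 is not a witness.
Base 14763: x_0 = 14763^9143 mod 18287 = 18286. x_0 = 18286 ≡ −1, so 14763 is not a witness.
No listed base is a witness for 18287.

none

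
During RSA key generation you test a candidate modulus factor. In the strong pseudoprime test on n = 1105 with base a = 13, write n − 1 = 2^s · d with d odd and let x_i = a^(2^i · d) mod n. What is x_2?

n − 1 = 1104 = 2^4 · 69, so s = 4 and d = 69.
x_0 = 13^69 mod 1105 = 13.
x_1 = 13^2 mod 1105 = 169.
x_2 = 169^2 mod 1105 = 936.

936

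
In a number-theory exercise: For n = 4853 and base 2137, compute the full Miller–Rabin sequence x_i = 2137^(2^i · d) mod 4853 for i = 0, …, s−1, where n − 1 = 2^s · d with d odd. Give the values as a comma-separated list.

1050, 869

n − 1 = 4852 = 2^2 · 1213, so s = 2 and d = 1213.
x_0 = 2137^1213 mod 4853 = 1050.
x_1 = 1050^2 mod 4853 = 869.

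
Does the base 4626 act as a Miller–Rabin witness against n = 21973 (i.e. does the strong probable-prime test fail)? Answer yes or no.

n − 1 = 21972 = 2^2 · 5493, so s = 2 and d = 5493.
x_0 = 4626^5493 mod 21973 = 19956.
x_0 is neither 1 nor 21972, so continue squaring.
x_1 = 19956^2 mod 21973 = 3284.
Reached i = s−1 = 1 without hitting −1: 4626 is a Miller–Rabin witness and 21973 is composite.

yes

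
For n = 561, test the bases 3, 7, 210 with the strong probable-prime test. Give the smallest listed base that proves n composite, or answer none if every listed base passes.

3

n − 1 = 560 = 2^4 · 35, so s = 4 and d = 35.
Base 3: x_0 = 3^35 mod 561 = 78. x_0 is neither 1 nor 560, so continue squaring. x_1 = 78^2 mod 561 = 474. x_2 = 474^2 mod 561 = 276. x_3 = 276^2 mod 561 = 441. Reached i = s−1 = 3 without hitting −1: 3 is a Miller–Rabin witness and 561 is composite.
Base 7: x_0 = 7^35 mod 561 = 241. x_0 is neither 1 nor 560, so continue squaring. x_1 = 241^2 mod 561 = 298. x_2 = 298^2 mod 561 = 166. x_3 = 166^2 mod 561 = 67. Reached i = s−1 = 3 without hitting −1: 7 is a Miller–Rabin witness and 561 is composite.
Base 210: x_0 = 210^35 mod 561 = 12. x_0 is neither 1 nor 560, so continue squaring. x_1 = 12^2 mod 561 = 144. x_2 = 144^2 mod 561 = 540. x_3 = 540^2 mod 561 = 441. Reached i = s−1 = 3 without hitting −1: 210 is a Miller–Rabin witness and 561 is composite.
The smallest witness among the given bases is 3.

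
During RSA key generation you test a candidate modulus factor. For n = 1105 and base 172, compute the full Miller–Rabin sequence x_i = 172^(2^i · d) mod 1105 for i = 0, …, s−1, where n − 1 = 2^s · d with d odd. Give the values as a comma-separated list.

287, 599, 781, 1

n − 1 = 1104 = 2^4 · 69, so s = 4 and d = 69.
x_0 = 172^69 mod 1105 = 287.
x_1 = 287^2 mod 1105 = 599.
x_2 = 599^2 mod 1105 = 781.
x_3 = 781^2 mod 1105 = 1.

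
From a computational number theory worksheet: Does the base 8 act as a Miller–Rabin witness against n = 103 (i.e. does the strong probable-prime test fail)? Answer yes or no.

n − 1 = 102 = 2^1 · 51, so s = 1 and d = 51.
Repeated squaring mod 103: 8^1 ≡ 8, 8^2 ≡ 64, 8^4 ≡ 79, 8^8 ≡ 61, 8^16 ≡ 13, 8^32 ≡ 66.
51 = 32 + 16 + 2 + 1, so 8^51 ≡ 66·13·64·8 ≡ 1 (mod 103).
x_0 = 8^51 mod 103 = 1.
x_0 = 1, so 8 is not a witness.

no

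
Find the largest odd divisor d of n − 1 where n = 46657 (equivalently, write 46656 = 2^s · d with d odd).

729

Halving: 46656 → 23328 → 11664 → 5832 → 2916 → 1458 → 729; 729 is odd.
So 46656 = 2^6 · 729.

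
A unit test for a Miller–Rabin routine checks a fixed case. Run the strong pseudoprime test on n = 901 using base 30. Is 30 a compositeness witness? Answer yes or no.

n − 1 = 900 = 2^2 · 225, so s = 2 and d = 225.
Repeated squaring mod 901: 30^1 ≡ 30, 30^2 ≡ 900, 30^4 ≡ 1, 30^8 ≡ 1, 30^16 ≡ 1, 30^32 ≡ 1, 30^64 ≡ 1, 30^128 ≡ 1.
225 = 128 + 64 + 32 + 1, so 30^225 ≡ 1·1·1·30 ≡ 30 (mod 901).
x_0 = 30^225 mod 901 = 30.
x_0 is neither 1 nor 900, so continue squaring.
x_1 = 30^2 mod 901 = 900.
x_1 ≡ −1, so 30 is not a witness.

no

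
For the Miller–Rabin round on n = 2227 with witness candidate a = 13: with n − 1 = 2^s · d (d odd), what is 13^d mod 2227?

795

n − 1 = 2226 = 2^1 · 1113, so s = 1 and d = 1113.
Repeated squaring mod 2227: 13^1 ≡ 13, 13^2 ≡ 169, 13^4 ≡ 1837, 13^8 ≡ 664, 13^16 ≡ 2177, 13^32 ≡ 273, 13^64 ≡ 1038, 13^128 ≡ 1803, 13^256 ≡ 1616, 13^512 ≡ 1412, 13^1024 ≡ 579.
1113 = 1024 + 64 + 16 + 8 + 1, so 13^1113 ≡ 579·1038·2177·664·13 ≡ 795 (mod 2227).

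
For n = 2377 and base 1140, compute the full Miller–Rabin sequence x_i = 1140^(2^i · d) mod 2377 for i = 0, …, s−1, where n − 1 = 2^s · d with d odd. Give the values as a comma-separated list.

1243, 2376, 1

n − 1 = 2376 = 2^3 · 297, so s = 3 and d = 297.
x_0 = 1140^297 mod 2377 = 1243.
x_1 = 1243^2 mod 2377 = 2376.
x_2 = 2376^2 mod 2377 = 1.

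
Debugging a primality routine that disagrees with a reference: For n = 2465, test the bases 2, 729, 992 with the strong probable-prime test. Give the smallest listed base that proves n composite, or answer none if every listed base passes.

2

n − 1 = 2464 = 2^5 · 77, so s = 5 and d = 77.
Base 2: x_0 = 2^77 mod 2465 = 1902. x_0 is neither 1 nor 2464, so continue squaring. x_1 = 1902^2 mod 2465 = 1449. x_2 = 1449^2 mod 2465 = 1886. x_3 = 1886^2 mod 2465 = 1. x_3 = 1 but x_2 ≠ ±1, a nontrivial square root of 1 — 2 is a witness and 2465 is composite.
Base 729: x_0 = 729^77 mod 2465 = 869. x_0 is neither 1 nor 2464, so continue squaring. x_1 = 869^2 mod 2465 = 871. x_2 = 871^2 mod 2465 = 1886. x_3 = 1886^2 mod 2465 = 1. x_3 = 1 but x_2 ≠ ±1, a nontrivial square root of 1 — 729 is a witness and 2465 is composite.
Base 992: x_0 = 992^77 mod 2465 = 1217. x_0 is neither 1 nor 2464, so continue squaring. x_1 = 1217^2 mod 2465 = 2089. x_2 = 2089^2 mod 2465 = 871. x_3 = 871^2 mod 2465 = 1886. x_4 = 1886^2 mod 2465 = 1. x_4 = 1 but x_3 ≠ ±1, a nontrivial square root of 1 — 992 is a witness and 2465 is composite.
The smallest witness among the given bases is 2.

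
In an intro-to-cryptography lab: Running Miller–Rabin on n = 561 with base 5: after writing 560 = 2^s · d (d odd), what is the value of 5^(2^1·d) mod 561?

529

n − 1 = 560 = 2^4 · 35, so s = 4 and d = 35.
x_0 = 5^35 mod 561 = 23.
x_1 = 23^2 mod 561 = 529.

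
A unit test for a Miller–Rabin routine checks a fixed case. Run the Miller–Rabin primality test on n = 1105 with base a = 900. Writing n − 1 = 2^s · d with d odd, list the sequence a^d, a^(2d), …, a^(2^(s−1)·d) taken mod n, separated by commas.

n − 1 = 1104 = 2^4 · 69, so s = 4 and d = 69.
x_0 = 900^69 mod 1105 = 560.
x_1 = 560^2 mod 1105 = 885.
x_2 = 885^2 mod 1105 = 885.
x_3 = 885^2 mod 1105 = 885.

560, 885, 885, 885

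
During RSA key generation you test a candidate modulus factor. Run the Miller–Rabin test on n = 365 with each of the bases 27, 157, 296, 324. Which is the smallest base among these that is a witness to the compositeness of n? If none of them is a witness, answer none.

n − 1 = 364 = 2^2 · 91, so s = 2 and d = 91.
Base 27: x_0 = 27^91 mod 365 = 338. x_0 is neither 1 nor 364, so continue squaring. x_1 = 338^2 mod 365 = 364. x_1 ≡ −1, so 27 is not a witness.
Base 157: x_0 = 157^91 mod 365 = 68. x_0 is neither 1 nor 364, so continue squaring. x_1 = 68^2 mod 365 = 244. Reached i = s−1 = 1 without hitting −1: 157 is a Miller–Rabin witness and 365 is composite.
Base 296: x_0 = 296^91 mod 365 = 296. x_0 is neither 1 nor 364, so continue squaring. x_1 = 296^2 mod 365 = 16. Reached i = s−1 = 1 without hitting −1: 296 is a Miller–Rabin witness and 365 is composite.
Base 324: x_0 = 324^91 mod 365 = 324. x_0 is neither 1 nor 364, so continue squaring. x_1 = 324^2 mod 365 = 221. Reached i = s−1 = 1 without hitting −1: 324 is a Miller–Rabin witness and 365 is composite.
The smallest witness among the given bases is 157.

157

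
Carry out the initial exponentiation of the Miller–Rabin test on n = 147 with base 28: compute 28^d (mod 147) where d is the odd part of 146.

n − 1 = 146 = 2^1 · 73, so s = 1 and d = 73.
By repeated squaring, 28^73 ≡ 49 (mod 147).

49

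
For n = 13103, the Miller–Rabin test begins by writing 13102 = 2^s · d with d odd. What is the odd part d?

Halving: 13102 → 6551; 6551 is odd.
So 13102 = 2^1 · 6551.

6551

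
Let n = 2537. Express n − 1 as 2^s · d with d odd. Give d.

Halving: 2536 → 1268 → 634 → 317; 317 is odd.
So 2536 = 2^3 · 317.

317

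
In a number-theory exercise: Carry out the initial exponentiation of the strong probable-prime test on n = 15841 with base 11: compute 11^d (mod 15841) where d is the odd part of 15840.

8989

n − 1 = 15840 = 2^5 · 495, so s = 5 and d = 495.
11^495 mod 15841 = 8989.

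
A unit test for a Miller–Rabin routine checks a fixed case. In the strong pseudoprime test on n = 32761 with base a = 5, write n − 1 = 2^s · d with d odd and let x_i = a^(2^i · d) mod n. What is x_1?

n − 1 = 32760 = 2^3 · 4095, so s = 3 and d = 4095.
By repeated squaring, 5^4095 ≡ 11585 (mod 32761).
x_0 = 11585.
x_1 = 11585^2 mod 32761 = 23169.

23169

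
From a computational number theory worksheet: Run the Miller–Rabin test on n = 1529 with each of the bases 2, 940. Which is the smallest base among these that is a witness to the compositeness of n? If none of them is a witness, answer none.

n − 1 = 1528 = 2^3 · 191, so s = 3 and d = 191.
Base 2: x_0 = 2^191 mod 1529 = 1168. x_0 is neither 1 nor 1528, so continue squaring. x_1 = 1168^2 mod 1529 = 356. x_2 = 356^2 mod 1529 = 1358. Reached i = s−1 = 2 without hitting −1: 2 is a Miller–Rabin witness and 1529 is composite.
Base 940: x_0 = 940^191 mod 1529 = 357. x_0 is neither 1 nor 1528, so continue squaring. x_1 = 357^2 mod 1529 = 542. x_2 = 542^2 mod 1529 = 196. Reached i = s−1 = 2 without hitting −1: 940 is a Miller–Rabin witness and 1529 is composite.
The smallest witness among the given bases is 2.

2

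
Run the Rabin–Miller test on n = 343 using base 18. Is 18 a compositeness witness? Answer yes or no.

no

n − 1 = 342 = 2^1 · 171, so s = 1 and d = 171.
x_0 = 18^171 mod 343 = 1.
x_0 = 1, so 18 is not a witness.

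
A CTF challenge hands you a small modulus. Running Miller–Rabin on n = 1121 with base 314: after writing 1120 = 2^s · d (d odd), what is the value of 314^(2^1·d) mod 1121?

n − 1 = 1120 = 2^5 · 35, so s = 5 and d = 35.
x_0 = 314^35 mod 1121 = 933.
x_1 = 933^2 mod 1121 = 593.

593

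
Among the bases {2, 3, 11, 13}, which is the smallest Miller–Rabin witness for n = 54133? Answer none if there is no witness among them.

none

n − 1 = 54132 = 2^2 · 13533, so s = 2 and d = 13533.
Base 2: x_0 = 2^13533 mod 54133 = 32414. x_0 is neither 1 nor 54132, so continue squaring. x_1 = 32414^2 mod 54133 = 54132. x_1 ≡ −1, so 2 is not a witness.
Base 3: x_0 = 3^13533 mod 54133 = 54132. x_0 = 54132 ≡ −1, so 3 is not a witness.
Base 11: x_0 = 11^13533 mod 54133 = 32414. x_0 is neither 1 nor 54132, so continue squaring. x_1 = 32414^2 mod 54133 = 54132. x_1 ≡ −1, so 11 is not a witness.
Base 13: x_0 = 13^13533 mod 54133 = 54132. x_0 = 54132 ≡ −1, so 13 is not a witness.
No listed base is a witness for 54133.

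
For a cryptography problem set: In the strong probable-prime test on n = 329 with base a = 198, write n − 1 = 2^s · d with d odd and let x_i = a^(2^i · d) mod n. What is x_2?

81

n − 1 = 328 = 2^3 · 41, so s = 3 and d = 41.
x_0 = 198^41 mod 329 = 326.
x_1 = 326^2 mod 329 = 9.
x_2 = 9^2 mod 329 = 81.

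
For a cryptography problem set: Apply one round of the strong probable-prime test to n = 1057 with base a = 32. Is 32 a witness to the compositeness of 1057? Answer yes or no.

n − 1 = 1056 = 2^5 · 33, so s = 5 and d = 33.
Repeated squaring mod 1057: 32^1 ≡ 32, 32^2 ≡ 1024, 32^4 ≡ 32, 32^8 ≡ 1024, 32^16 ≡ 32, 32^32 ≡ 1024.
33 = 32 + 1, so 32^33 ≡ 1024·32 ≡ 1 (mod 1057).
x_0 = 32^33 mod 1057 = 1.
x_0 = 1, so 32 is not a witness.

no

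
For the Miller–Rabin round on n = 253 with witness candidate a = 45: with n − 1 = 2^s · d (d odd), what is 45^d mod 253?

45

n − 1 = 252 = 2^2 · 63, so s = 2 and d = 63.
By repeated squaring, 45^63 ≡ 45 (mod 253).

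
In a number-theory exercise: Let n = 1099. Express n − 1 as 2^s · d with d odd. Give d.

549

Halving: 1098 → 549; 549 is odd.
So 1098 = 2^1 · 549.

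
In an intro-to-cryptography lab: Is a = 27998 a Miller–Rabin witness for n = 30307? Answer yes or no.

no

n − 1 = 30306 = 2^1 · 15153, so s = 1 and d = 15153.
x_0 = 27998^15153 mod 30307 = 30306.
x_0 = 30306 ≡ −1, so 27998 is not a witness.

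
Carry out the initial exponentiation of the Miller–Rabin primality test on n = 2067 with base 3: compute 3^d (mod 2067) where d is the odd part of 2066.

n − 1 = 2066 = 2^1 · 1033, so s = 1 and d = 1033.
Repeated squaring mod 2067: 3^1 ≡ 3, 3^2 ≡ 9, 3^4 ≡ 81, 3^8 ≡ 360, 3^16 ≡ 1446, 3^32 ≡ 1179, 3^64 ≡ 1017, 3^128 ≡ 789, 3^256 ≡ 354, 3^512 ≡ 1296, 3^1024 ≡ 1212.
1033 = 1024 + 8 + 1, so 3^1033 ≡ 1212·360·3 ≡ 549 (mod 2067).

549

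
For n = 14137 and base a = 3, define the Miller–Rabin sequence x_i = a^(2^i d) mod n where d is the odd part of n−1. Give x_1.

n − 1 = 14136 = 2^3 · 1767, so s = 3 and d = 1767.
Repeated squaring mod 14137: 3^1 ≡ 3, 3^2 ≡ 9, 3^4 ≡ 81, 3^8 ≡ 6561, 3^16 ≡ 13693, 3^32 ≡ 13355, 3^64 ≡ 3633, 3^128 ≡ 8868, 3^256 ≡ 11430, 3^512 ≡ 4883, 3^1024 ≡ 8707.
1767 = 1024 + 512 + 128 + 64 + 32 + 4 + 2 + 1, so 3^1767 ≡ 8707·4883·8868·3633·13355·81·9·3 ≡ 10696 (mod 14137).
x_0 = 10696.
x_1 = 10696^2 mod 14137 = 7812.

7812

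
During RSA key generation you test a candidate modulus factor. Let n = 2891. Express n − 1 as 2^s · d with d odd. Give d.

1445

Halving: 2890 → 1445; 1445 is odd.
So 2890 = 2^1 · 1445.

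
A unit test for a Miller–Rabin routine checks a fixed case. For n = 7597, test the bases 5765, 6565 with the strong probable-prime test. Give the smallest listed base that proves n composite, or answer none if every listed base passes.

n − 1 = 7596 = 2^2 · 1899, so s = 2 and d = 1899.
Base 5765: x_0 = 5765^1899 mod 7597 = 1770. x_0 is neither 1 nor 7596, so continue squaring. x_1 = 1770^2 mod 7597 = 2936. Reached i = s−1 = 1 without hitting −1: 5765 is a Miller–Rabin witness and 7597 is composite.
Base 6565: x_0 = 6565^1899 mod 7597 = 4455. x_0 is neither 1 nor 7596, so continue squaring. x_1 = 4455^2 mod 7597 = 3661. Reached i = s−1 = 1 without hitting −1: 6565 is a Miller–Rabin witness and 7597 is composite.
The smallest witness among the given bases is 5765.

5765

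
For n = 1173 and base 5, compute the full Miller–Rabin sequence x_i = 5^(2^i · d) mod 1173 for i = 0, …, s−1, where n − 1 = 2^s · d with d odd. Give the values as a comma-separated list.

983, 910

n − 1 = 1172 = 2^2 · 293, so s = 2 and d = 293.
x_0 = 5^293 mod 1173 = 983.
x_1 = 983^2 mod 1173 = 910.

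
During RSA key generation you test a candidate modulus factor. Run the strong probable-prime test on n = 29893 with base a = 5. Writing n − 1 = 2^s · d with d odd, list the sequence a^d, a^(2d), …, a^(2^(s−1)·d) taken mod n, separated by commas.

22670, 8444

n − 1 = 29892 = 2^2 · 7473, so s = 2 and d = 7473.
x_0 = 5^7473 mod 29893 = 22670.
x_1 = 22670^2 mod 29893 = 8444.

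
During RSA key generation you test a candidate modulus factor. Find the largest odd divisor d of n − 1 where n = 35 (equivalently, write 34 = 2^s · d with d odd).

17

Halving: 34 → 17; 17 is odd.
So 34 = 2^1 · 17.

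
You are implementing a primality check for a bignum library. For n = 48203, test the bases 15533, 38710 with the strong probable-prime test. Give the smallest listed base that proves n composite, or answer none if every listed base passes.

15533

n − 1 = 48202 = 2^1 · 24101, so s = 1 and d = 24101.
Base 15533: x_0 = 15533^24101 mod 48203 = 43208. x_0 ∉ {1, 48202} and s = 1, so 15533 is a Miller–Rabin witness and 48203 is composite.
Base 38710: x_0 = 38710^24101 mod 48203 = 24331. x_0 ∉ {1, 48202} and s = 1, so 38710 is a Miller–Rabin witness and 48203 is composite.
The smallest witness among the given bases is 15533.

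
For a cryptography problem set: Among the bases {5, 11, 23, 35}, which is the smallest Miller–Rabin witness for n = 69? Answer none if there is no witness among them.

5

n − 1 = 68 = 2^2 · 17, so s = 2 and d = 17.
Base 5: x_0 = 5^17 mod 69 = 38. x_0 is neither 1 nor 68, so continue squaring. x_1 = 38^2 mod 69 = 64. Reached i = s−1 = 1 without hitting −1: 5 is a Miller–Rabin witness and 69 is composite.
Base 11: x_0 = 11^17 mod 69 = 14. x_0 is neither 1 nor 68, so continue squaring. x_1 = 14^2 mod 69 = 58. Reached i = s−1 = 1 without hitting −1: 11 is a Miller–Rabin witness and 69 is composite.
Base 23: x_0 = 23^17 mod 69 = 23. x_0 is neither 1 nor 68, so continue squaring. x_1 = 23^2 mod 69 = 46. Reached i = s−1 = 1 without hitting −1: 23 is a Miller–Rabin witness and 69 is composite.
Base 35: x_0 = 35^17 mod 69 = 32. x_0 is neither 1 nor 68, so continue squaring. x_1 = 32^2 mod 69 = 58. Reached i = s−1 = 1 without hitting −1: 35 is a Miller–Rabin witness and 69 is composite.
The smallest witness among the given bases is 5.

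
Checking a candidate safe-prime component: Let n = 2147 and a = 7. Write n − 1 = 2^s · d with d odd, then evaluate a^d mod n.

1759

n − 1 = 2146 = 2^1 · 1073, so s = 1 and d = 1073.
Repeated squaring mod 2147: 7^1 ≡ 7, 7^2 ≡ 49, 7^4 ≡ 254, 7^8 ≡ 106, 7^16 ≡ 501, 7^32 ≡ 1949, 7^64 ≡ 558, 7^128 ≡ 49, 7^256 ≡ 254, 7^512 ≡ 106, 7^1024 ≡ 501.
1073 = 1024 + 32 + 16 + 1, so 7^1073 ≡ 501·1949·501·7 ≡ 1759 (mod 2147).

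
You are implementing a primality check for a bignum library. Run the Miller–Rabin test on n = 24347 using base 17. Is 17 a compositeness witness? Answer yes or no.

n − 1 = 24346 = 2^1 · 12173, so s = 1 and d = 12173.
x_0 = 17^12173 mod 24347 = 5876.
x_0 ∉ {1, 24346} and s = 1, so 17 is a Miller–Rabin witness and 24347 is composite.

yes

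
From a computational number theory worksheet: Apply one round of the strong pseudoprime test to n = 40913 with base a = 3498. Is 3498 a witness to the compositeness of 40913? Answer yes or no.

yes

n − 1 = 40912 = 2^4 · 2557, so s = 4 and d = 2557.
x_0 = 3498^2557 mod 40913 = 5279.
x_0 is neither 1 nor 40912, so continue squaring.
x_1 = 5279^2 mod 40913 = 6088.
x_2 = 6088^2 mod 40913 = 37479.
x_3 = 37479^2 mod 40913 = 9412.
Reached i = s−1 = 3 without hitting −1: 3498 is a Miller–Rabin witness and 40913 is composite.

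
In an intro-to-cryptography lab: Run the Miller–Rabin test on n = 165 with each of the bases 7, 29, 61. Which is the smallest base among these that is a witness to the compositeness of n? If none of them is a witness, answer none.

7

n − 1 = 164 = 2^2 · 41, so s = 2 and d = 41.
Base 7: x_0 = 7^41 mod 165 = 7. x_0 is neither 1 nor 164, so continue squaring. x_1 = 7^2 mod 165 = 49. Reached i = s−1 = 1 without hitting −1: 7 is a Miller–Rabin witness and 165 is composite.
Base 29: x_0 = 29^41 mod 165 = 29. x_0 is neither 1 nor 164, so continue squaring. x_1 = 29^2 mod 165 = 16. Reached i = s−1 = 1 without hitting −1: 29 is a Miller–Rabin witness and 165 is composite.
Base 61: x_0 = 61^41 mod 165 = 61. x_0 is neither 1 nor 164, so continue squaring. x_1 = 61^2 mod 165 = 91. Reached i = s−1 = 1 without hitting −1: 61 is a Miller–Rabin witness and 165 is composite.
The smallest witness among the given bases is 7.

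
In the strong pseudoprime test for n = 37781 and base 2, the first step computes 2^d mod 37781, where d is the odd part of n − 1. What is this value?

27640

n − 1 = 37780 = 2^2 · 9445, so s = 2 and d = 9445.
Repeated squaring mod 37781: 2^1 ≡ 2, 2^2 ≡ 4, 2^4 ≡ 16, 2^8 ≡ 256, 2^16 ≡ 27755, 2^32 ≡ 23216, 2^64 ≡ 36691, 2^128 ≡ 16889, 2^256 ≡ 29552, 2^512 ≡ 12889, 2^1024 ≡ 3264, 2^2048 ≡ 37235, 2^4096 ≡ 33649, 2^8192 ≡ 34193.
9445 = 8192 + 1024 + 128 + 64 + 32 + 4 + 1, so 2^9445 ≡ 34193·3264·16889·36691·23216·16·2 ≡ 27640 (mod 37781).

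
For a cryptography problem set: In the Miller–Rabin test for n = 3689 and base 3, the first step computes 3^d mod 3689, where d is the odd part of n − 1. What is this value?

726

n − 1 = 3688 = 2^3 · 461, so s = 3 and d = 461.
Repeated squaring mod 3689: 3^1 ≡ 3, 3^2 ≡ 9, 3^4 ≡ 81, 3^8 ≡ 2872, 3^16 ≡ 3469, 3^32 ≡ 443, 3^64 ≡ 732, 3^128 ≡ 919, 3^256 ≡ 3469.
461 = 256 + 128 + 64 + 8 + 4 + 1, so 3^461 ≡ 3469·919·732·2872·81·3 ≡ 726 (mod 3689).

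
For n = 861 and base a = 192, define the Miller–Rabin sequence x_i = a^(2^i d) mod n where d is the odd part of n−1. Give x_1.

n − 1 = 860 = 2^2 · 215, so s = 2 and d = 215.
x_0 = 192^215 mod 861 = 642.
x_1 = 642^2 mod 861 = 606.

606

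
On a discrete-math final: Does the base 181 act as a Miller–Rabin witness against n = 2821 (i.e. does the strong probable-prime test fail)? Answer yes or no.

no

n − 1 = 2820 = 2^2 · 705, so s = 2 and d = 705.
x_0 = 181^705 mod 2821 = 2820.
x_0 = 2820 ≡ −1, so 181 is not a witness.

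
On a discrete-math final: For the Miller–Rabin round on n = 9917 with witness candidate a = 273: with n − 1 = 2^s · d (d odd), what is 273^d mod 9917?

n − 1 = 9916 = 2^2 · 2479, so s = 2 and d = 2479.
273^2479 mod 9917 = 2925.

2925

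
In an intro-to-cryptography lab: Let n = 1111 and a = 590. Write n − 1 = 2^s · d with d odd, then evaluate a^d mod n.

n − 1 = 1110 = 2^1 · 555, so s = 1 and d = 555.
590^555 mod 1111 = 208.

208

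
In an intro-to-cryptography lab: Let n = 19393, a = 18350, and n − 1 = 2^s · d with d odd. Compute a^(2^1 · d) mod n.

n − 1 = 19392 = 2^6 · 303, so s = 6 and d = 303.
By repeated squaring, 18350^303 ≡ 13725 (mod 19393).
x_0 = 13725.
x_1 = 13725^2 mod 19393 = 11416.

11416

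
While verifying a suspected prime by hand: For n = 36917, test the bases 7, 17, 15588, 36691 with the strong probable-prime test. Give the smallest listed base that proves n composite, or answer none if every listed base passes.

n − 1 = 36916 = 2^2 · 9229, so s = 2 and d = 9229.
Base 7: x_0 = 7^9229 mod 36917 = 11160. x_0 is neither 1 nor 36916, so continue squaring. x_1 = 11160^2 mod 36917 = 24559. Reached i = s−1 = 1 without hitting −1: 7 is a Miller–Rabin witness and 36917 is composite.
Base 17: x_0 = 17^9229 mod 36917 = 17591. x_0 is neither 1 nor 36916, so continue squaring. x_1 = 17591^2 mod 36917 = 4987. Reached i = s−1 = 1 without hitting −1: 17 is a Miller–Rabin witness and 36917 is composite.
Base 15588: x_0 = 15588^9229 mod 36917 = 18723. x_0 is neither 1 nor 36916, so continue squaring. x_1 = 18723^2 mod 36917 = 23814. Reached i = s−1 = 1 without hitting −1: 15588 is a Miller–Rabin witness and 36917 is composite.
Base 36691: x_0 = 36691^9229 mod 36917 = 535. x_0 is neither 1 nor 36916, so continue squaring. x_1 = 535^2 mod 36917 = 27806. Reached i = s−1 = 1 without hitting −1: 36691 is a Miller–Rabin witness and 36917 is composite.
The smallest witness among the given bases is 7.

7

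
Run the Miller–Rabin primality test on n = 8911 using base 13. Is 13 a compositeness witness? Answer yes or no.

no

n − 1 = 8910 = 2^1 · 4455, so s = 1 and d = 4455.
x_0 = 13^4455 mod 8911 = 8910.
x_0 = 8910 ≡ −1, so 13 is not a witness.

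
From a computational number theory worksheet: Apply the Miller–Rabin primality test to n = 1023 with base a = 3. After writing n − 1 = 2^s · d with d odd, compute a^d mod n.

3

n − 1 = 1022 = 2^1 · 511, so s = 1 and d = 511.
3^511 mod 1023 = 3.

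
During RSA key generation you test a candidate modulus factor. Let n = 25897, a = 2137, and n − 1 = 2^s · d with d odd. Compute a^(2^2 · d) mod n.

n − 1 = 25896 = 2^3 · 3237, so s = 3 and d = 3237.
x_0 = 2137^3237 mod 25897 = 9131.
x_1 = 9131^2 mod 25897 = 12718.
x_2 = 12718^2 mod 25897 = 20759.

20759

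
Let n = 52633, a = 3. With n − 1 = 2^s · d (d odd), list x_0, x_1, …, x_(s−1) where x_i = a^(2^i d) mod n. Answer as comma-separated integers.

3604, 41098, 1

n − 1 = 52632 = 2^3 · 6579, so s = 3 and d = 6579.
x_0 = 3^6579 mod 52633 = 3604.
x_1 = 3604^2 mod 52633 = 41098.
x_2 = 41098^2 mod 52633 = 1.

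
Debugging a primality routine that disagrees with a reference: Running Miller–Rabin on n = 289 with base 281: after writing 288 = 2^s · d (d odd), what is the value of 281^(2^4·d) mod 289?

n − 1 = 288 = 2^5 · 9, so s = 5 and d = 9.
x_0 = 281^9 mod 289 = 230.
x_1 = 230^2 mod 289 = 13.
x_2 = 13^2 mod 289 = 169.
x_3 = 169^2 mod 289 = 239.
x_4 = 239^2 mod 289 = 188.

188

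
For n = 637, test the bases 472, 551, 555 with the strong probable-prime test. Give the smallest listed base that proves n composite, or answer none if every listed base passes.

551

n − 1 = 636 = 2^2 · 159, so s = 2 and d = 159.
Base 472: x_0 = 472^159 mod 637 = 636. x_0 = 636 ≡ −1, so 472 is not a witness.
Base 551: x_0 = 551^159 mod 637 = 398. x_0 is neither 1 nor 636, so continue squaring. x_1 = 398^2 mod 637 = 428. Reached i = s−1 = 1 without hitting −1: 551 is a Miller–Rabin witness and 637 is composite.
Base 555: x_0 = 555^159 mod 637 = 456. x_0 is neither 1 nor 636, so continue squaring. x_1 = 456^2 mod 637 = 274. Reached i = s−1 = 1 without hitting −1: 555 is a Miller–Rabin witness and 637 is composite.
The smallest witness among the given bases is 551.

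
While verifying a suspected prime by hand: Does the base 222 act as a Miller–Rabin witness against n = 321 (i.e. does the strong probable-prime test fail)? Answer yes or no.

yes

n − 1 = 320 = 2^6 · 5, so s = 6 and d = 5.
x_0 = 222^5 mod 321 = 240.
x_0 is neither 1 nor 320, so continue squaring.
x_1 = 240^2 mod 321 = 141.
x_2 = 141^2 mod 321 = 300.
x_3 = 300^2 mod 321 = 120.
x_4 = 120^2 mod 321 = 276.
x_5 = 276^2 mod 321 = 99.
Reached i = s−1 = 5 without hitting −1: 222 is a Miller–Rabin witness and 321 is composite.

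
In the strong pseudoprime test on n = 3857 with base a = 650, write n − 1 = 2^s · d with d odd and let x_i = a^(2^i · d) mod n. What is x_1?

n − 1 = 3856 = 2^4 · 241, so s = 4 and d = 241.
x_0 = 650^241 mod 3857 = 1868.
x_1 = 1868^2 mod 3857 = 2696.

2696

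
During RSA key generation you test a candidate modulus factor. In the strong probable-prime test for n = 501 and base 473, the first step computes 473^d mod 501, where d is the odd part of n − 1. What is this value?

23

n − 1 = 500 = 2^2 · 125, so s = 2 and d = 125.
473^125 mod 501 = 23.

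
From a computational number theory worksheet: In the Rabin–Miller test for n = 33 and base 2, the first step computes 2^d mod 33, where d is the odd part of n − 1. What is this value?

n − 1 = 32 = 2^5 · 1, so s = 5 and d = 1.
2^1 mod 33 = 2.

2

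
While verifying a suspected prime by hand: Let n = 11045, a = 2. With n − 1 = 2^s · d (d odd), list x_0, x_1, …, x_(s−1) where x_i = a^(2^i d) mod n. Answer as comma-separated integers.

5172, 9639

n − 1 = 11044 = 2^2 · 2761, so s = 2 and d = 2761.
x_0 = 2^2761 mod 11045 = 5172.
x_1 = 5172^2 mod 11045 = 9639.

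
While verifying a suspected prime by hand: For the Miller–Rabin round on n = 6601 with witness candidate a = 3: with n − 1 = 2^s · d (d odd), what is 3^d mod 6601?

n − 1 = 6600 = 2^3 · 825, so s = 3 and d = 825.
3^825 mod 6601 = 3037.

3037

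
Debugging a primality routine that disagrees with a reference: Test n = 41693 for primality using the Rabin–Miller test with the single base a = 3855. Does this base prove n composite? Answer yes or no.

yes

n − 1 = 41692 = 2^2 · 10423, so s = 2 and d = 10423.
x_0 = 3855^10423 mod 41693 = 34462.
x_0 is neither 1 nor 41692, so continue squaring.
x_1 = 34462^2 mod 41693 = 4339.
Reached i = s−1 = 1 without hitting −1: 3855 is a Miller–Rabin witness and 41693 is composite.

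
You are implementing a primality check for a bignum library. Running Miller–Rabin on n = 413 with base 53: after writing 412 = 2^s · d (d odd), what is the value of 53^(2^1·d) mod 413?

79

n − 1 = 412 = 2^2 · 103, so s = 2 and d = 103.
Repeated squaring mod 413: 53^1 ≡ 53, 53^2 ≡ 331, 53^4 ≡ 116, 53^8 ≡ 240, 53^16 ≡ 193, 53^32 ≡ 79, 53^64 ≡ 46.
103 = 64 + 32 + 4 + 2 + 1, so 53^103 ≡ 46·79·116·331·53 ≡ 193 (mod 413).
x_0 = 193.
x_1 = 193^2 mod 413 = 79.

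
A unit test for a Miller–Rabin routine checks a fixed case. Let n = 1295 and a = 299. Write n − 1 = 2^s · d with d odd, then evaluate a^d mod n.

654

n − 1 = 1294 = 2^1 · 647, so s = 1 and d = 647.
299^647 mod 1295 = 654.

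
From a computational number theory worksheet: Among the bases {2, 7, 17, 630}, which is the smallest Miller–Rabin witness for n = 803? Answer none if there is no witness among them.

n − 1 = 802 = 2^1 · 401, so s = 1 and d = 401.
Base 2: x_0 = 2^401 mod 803 = 178. x_0 ∉ {1, 802} and s = 1, so 2 is a Miller–Rabin witness and 803 is composite.
Base 7: x_0 = 7^401 mod 803 = 348. x_0 ∉ {1, 802} and s = 1, so 7 is a Miller–Rabin witness and 803 is composite.
Base 17: x_0 = 17^401 mod 803 = 358. x_0 ∉ {1, 802} and s = 1, so 17 is a Miller–Rabin witness and 803 is composite.
Base 630: x_0 = 630^401 mod 803 = 630. x_0 ∉ {1, 802} and s = 1, so 630 is a Miller–Rabin witness and 803 is composite.
The smallest witness among the given bases is 2.

2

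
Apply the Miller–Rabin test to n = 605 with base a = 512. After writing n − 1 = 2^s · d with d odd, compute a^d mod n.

413

n − 1 = 604 = 2^2 · 151, so s = 2 and d = 151.
512^151 mod 605 = 413.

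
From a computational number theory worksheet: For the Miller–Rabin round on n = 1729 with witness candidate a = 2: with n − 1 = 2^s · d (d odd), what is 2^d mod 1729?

n − 1 = 1728 = 2^6 · 27, so s = 6 and d = 27.
Repeated squaring mod 1729: 2^1 ≡ 2, 2^2 ≡ 4, 2^4 ≡ 16, 2^8 ≡ 256, 2^16 ≡ 1563.
27 = 16 + 8 + 2 + 1, so 2^27 ≡ 1563·256·4·2 ≡ 645 (mod 1729).

645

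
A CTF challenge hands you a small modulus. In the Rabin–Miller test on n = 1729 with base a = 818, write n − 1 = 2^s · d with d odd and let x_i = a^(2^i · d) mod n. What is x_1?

n − 1 = 1728 = 2^6 · 27, so s = 6 and d = 27.
x_0 = 818^27 mod 1729 = 818.
x_1 = 818^2 mod 1729 = 1.

1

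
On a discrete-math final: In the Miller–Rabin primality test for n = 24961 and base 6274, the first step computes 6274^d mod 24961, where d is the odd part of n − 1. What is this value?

12648

n − 1 = 24960 = 2^7 · 195, so s = 7 and d = 195.
6274^195 mod 24961 = 12648.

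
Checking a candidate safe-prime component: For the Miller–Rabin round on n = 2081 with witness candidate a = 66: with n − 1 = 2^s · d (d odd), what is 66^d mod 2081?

n − 1 = 2080 = 2^5 · 65, so s = 5 and d = 65.
Repeated squaring mod 2081: 66^1 ≡ 66, 66^2 ≡ 194, 66^4 ≡ 178, 66^8 ≡ 469, 66^16 ≡ 1456, 66^32 ≡ 1478, 66^64 ≡ 1515.
65 = 64 + 1, so 66^65 ≡ 1515·66 ≡ 102 (mod 2081).

102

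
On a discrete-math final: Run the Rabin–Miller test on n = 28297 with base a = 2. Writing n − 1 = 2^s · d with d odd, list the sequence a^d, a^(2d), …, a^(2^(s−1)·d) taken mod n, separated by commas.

n − 1 = 28296 = 2^3 · 3537, so s = 3 and d = 3537.
x_0 = 2^3537 mod 28297 = 1.
x_1 = 1^2 mod 28297 = 1.
x_2 = 1^2 mod 28297 = 1.

1, 1, 1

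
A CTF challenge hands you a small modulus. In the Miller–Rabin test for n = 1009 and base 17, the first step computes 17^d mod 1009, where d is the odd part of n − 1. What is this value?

n − 1 = 1008 = 2^4 · 63, so s = 4 and d = 63.
17^63 mod 1009 = 830.

830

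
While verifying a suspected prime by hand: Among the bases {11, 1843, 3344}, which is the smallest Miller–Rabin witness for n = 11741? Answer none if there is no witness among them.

n − 1 = 11740 = 2^2 · 2935, so s = 2 and d = 2935.
Base 11: x_0 = 11^2935 mod 11741 = 8233. x_0 is neither 1 nor 11740, so continue squaring. x_1 = 8233^2 mod 11741 = 1496. Reached i = s−1 = 1 without hitting −1: 11 is a Miller–Rabin witness and 11741 is composite.
Base 1843: x_0 = 1843^2935 mod 11741 = 8540. x_0 is neither 1 nor 11740, so continue squaring. x_1 = 8540^2 mod 11741 = 8249. Reached i = s−1 = 1 without hitting −1: 1843 is a Miller–Rabin witness and 11741 is composite.
Base 3344: x_0 = 3344^2935 mod 11741 = 3079. x_0 is neither 1 nor 11740, so continue squaring. x_1 = 3079^2 mod 11741 = 5254. Reached i = s−1 = 1 without hitting −1: 3344 is a Miller–Rabin witness and 11741 is composite.
The smallest witness among the given bases is 11.

11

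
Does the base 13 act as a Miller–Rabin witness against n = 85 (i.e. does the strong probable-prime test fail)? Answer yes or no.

n − 1 = 84 = 2^2 · 21, so s = 2 and d = 21.
x_0 = 13^21 mod 85 = 13.
x_0 is neither 1 nor 84, so continue squaring.
x_1 = 13^2 mod 85 = 84.
x_1 ≡ −1, so 13 is not a witness.

no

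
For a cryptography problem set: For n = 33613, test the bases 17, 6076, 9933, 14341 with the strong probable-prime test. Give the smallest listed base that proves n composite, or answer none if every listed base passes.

none

n − 1 = 33612 = 2^2 · 8403, so s = 2 and d = 8403.
Base 17: x_0 = 17^8403 mod 33613 = 33612. x_0 = 33612 ≡ −1, so 17 is not a witness.
Base 6076: x_0 = 6076^8403 mod 33613 = 33612. x_0 = 33612 ≡ −1, so 6076 is not a witness.
Base 9933: x_0 = 9933^8403 mod 33613 = 3616. x_0 is neither 1 nor 33612, so continue squaring. x_1 = 3616^2 mod 33613 = 33612. x_1 ≡ −1, so 9933 is not a witness.
Base 14341: x_0 = 14341^8403 mod 33613 = 29997. x_0 is neither 1 nor 33612, so continue squaring. x_1 = 29997^2 mod 33613 = 33612. x_1 ≡ −1, so 14341 is not a witness.
No listed base is a witness for 33613.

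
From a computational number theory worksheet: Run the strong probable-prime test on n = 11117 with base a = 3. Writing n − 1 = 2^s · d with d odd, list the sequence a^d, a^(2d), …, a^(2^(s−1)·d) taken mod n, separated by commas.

n − 1 = 11116 = 2^2 · 2779, so s = 2 and d = 2779.
x_0 = 3^2779 mod 11117 = 4008.
x_1 = 4008^2 mod 11117 = 11116.

4008, 11116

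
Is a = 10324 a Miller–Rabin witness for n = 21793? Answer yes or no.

no

n − 1 = 21792 = 2^5 · 681, so s = 5 and d = 681.
x_0 = 10324^681 mod 21793 = 1.
x_0 = 1, so 10324 is not a witness.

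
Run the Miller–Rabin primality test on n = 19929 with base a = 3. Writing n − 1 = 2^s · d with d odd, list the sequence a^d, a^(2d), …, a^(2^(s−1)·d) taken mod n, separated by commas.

n − 1 = 19928 = 2^3 · 2491, so s = 3 and d = 2491.
x_0 = 3^2491 mod 19929 = 2187.
x_1 = 2187^2 mod 19929 = 9.
x_2 = 9^2 mod 19929 = 81.

2187, 9, 81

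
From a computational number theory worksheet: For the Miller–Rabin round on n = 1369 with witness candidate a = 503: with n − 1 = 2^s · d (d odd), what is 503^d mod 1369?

1141

n − 1 = 1368 = 2^3 · 171, so s = 3 and d = 171.
Repeated squaring mod 1369: 503^1 ≡ 503, 503^2 ≡ 1113, 503^4 ≡ 1193, 503^8 ≡ 858, 503^16 ≡ 1011, 503^32 ≡ 847, 503^64 ≡ 53, 503^128 ≡ 71.
171 = 128 + 32 + 8 + 2 + 1, so 503^171 ≡ 71·847·858·1113·503 ≡ 1141 (mod 1369).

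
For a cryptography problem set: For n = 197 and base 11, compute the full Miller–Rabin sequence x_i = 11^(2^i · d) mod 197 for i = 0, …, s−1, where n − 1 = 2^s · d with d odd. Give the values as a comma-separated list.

n − 1 = 196 = 2^2 · 49, so s = 2 and d = 49.
x_0 = 11^49 mod 197 = 183.
x_1 = 183^2 mod 197 = 196.

183, 196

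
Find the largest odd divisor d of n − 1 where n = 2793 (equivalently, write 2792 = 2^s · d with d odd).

349

Halving: 2792 → 1396 → 698 → 349; 349 is odd.
So 2792 = 2^3 · 349.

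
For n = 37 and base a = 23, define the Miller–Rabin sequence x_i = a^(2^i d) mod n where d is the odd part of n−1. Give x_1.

36

n − 1 = 36 = 2^2 · 9, so s = 2 and d = 9.
x_0 = 23^9 mod 37 = 6.
x_1 = 6^2 mod 37 = 36.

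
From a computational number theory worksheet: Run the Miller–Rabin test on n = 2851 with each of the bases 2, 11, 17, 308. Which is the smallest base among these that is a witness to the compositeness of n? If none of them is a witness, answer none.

n − 1 = 2850 = 2^1 · 1425, so s = 1 and d = 1425.
Base 2: x_0 = 2^1425 mod 2851 = 2850. x_0 = 2850 ≡ −1, so 2 is not a witness.
Base 11: x_0 = 11^1425 mod 2851 = 1. x_0 = 1, so 11 is not a witness.
Base 17: x_0 = 17^1425 mod 2851 = 2850. x_0 = 2850 ≡ −1, so 17 is not a witness.
Base 308: x_0 = 308^1425 mod 2851 = 2850. x_0 = 2850 ≡ −1, so 308 is not a witness.
No listed base is a witness for 2851.

none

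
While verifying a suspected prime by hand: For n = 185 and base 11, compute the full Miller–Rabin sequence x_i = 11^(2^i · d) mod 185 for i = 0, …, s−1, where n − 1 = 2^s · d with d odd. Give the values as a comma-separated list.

n − 1 = 184 = 2^3 · 23, so s = 3 and d = 23.
x_0 = 11^23 mod 185 = 101.
x_1 = 101^2 mod 185 = 26.
x_2 = 26^2 mod 185 = 121.

101, 26, 121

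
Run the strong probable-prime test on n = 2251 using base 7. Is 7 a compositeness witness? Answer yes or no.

no

n − 1 = 2250 = 2^1 · 1125, so s = 1 and d = 1125.
x_0 = 7^1125 mod 2251 = 2250.
x_0 = 2250 ≡ −1, so 7 is not a witness.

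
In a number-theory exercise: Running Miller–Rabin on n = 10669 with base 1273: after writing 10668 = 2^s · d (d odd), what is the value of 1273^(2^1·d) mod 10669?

4139

n − 1 = 10668 = 2^2 · 2667, so s = 2 and d = 2667.
Repeated squaring mod 10669: 1273^1 ≡ 1273, 1273^2 ≡ 9510, 1273^4 ≡ 9656, 1273^8 ≡ 1945, 1273^16 ≡ 6199, 1273^32 ≡ 8532, 1273^64 ≡ 437, 1273^128 ≡ 9596, 1273^256 ≡ 9746, 1273^512 ≡ 9078, 1273^1024 ≡ 2728, 1273^2048 ≡ 5691.
2667 = 2048 + 512 + 64 + 32 + 8 + 2 + 1, so 1273^2667 ≡ 5691·9078·437·8532·1945·9510·1273 ≡ 4571 (mod 10669).
x_0 = 4571.
x_1 = 4571^2 mod 10669 = 4139.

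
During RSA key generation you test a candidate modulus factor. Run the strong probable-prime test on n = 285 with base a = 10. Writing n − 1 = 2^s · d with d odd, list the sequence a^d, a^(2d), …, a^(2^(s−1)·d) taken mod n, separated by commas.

40, 175

n − 1 = 284 = 2^2 · 71, so s = 2 and d = 71.
x_0 = 10^71 mod 285 = 40.
x_1 = 40^2 mod 285 = 175.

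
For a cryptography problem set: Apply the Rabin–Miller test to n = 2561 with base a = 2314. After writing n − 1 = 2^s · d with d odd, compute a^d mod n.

n − 1 = 2560 = 2^9 · 5, so s = 9 and d = 5.
Repeated squaring mod 2561: 2314^1 ≡ 2314, 2314^2 ≡ 2106, 2314^4 ≡ 2145.
5 = 4 + 1, so 2314^5 ≡ 2145·2314 ≡ 312 (mod 2561).

312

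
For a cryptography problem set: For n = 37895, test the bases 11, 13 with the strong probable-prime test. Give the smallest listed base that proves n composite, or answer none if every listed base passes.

11

n − 1 = 37894 = 2^1 · 18947, so s = 1 and d = 18947.
Base 11: x_0 = 11^18947 mod 37895 = 11836. x_0 ∉ {1, 37894} and s = 1, so 11 is a Miller–Rabin witness and 37895 is composite.
Base 13: x_0 = 13^18947 mod 37895 = 25857. x_0 ∉ {1, 37894} and s = 1, so 13 is a Miller–Rabin witness and 37895 is composite.
The smallest witness among the given bases is 11.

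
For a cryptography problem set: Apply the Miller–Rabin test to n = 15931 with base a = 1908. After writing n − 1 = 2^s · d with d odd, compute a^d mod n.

n − 1 = 15930 = 2^1 · 7965, so s = 1 and d = 7965.
Repeated squaring mod 15931: 1908^1 ≡ 1908, 1908^2 ≡ 8196, 1908^4 ≡ 9320, 1908^8 ≡ 6588, 1908^16 ≡ 5700, 1908^32 ≡ 6691, 1908^64 ≡ 3371, 1908^128 ≡ 4838, 1908^256 ≡ 3605, 1908^512 ≡ 12260, 1908^1024 ≡ 14546, 1908^2048 ≡ 6505, 1908^4096 ≡ 2289.
7965 = 4096 + 2048 + 1024 + 512 + 256 + 16 + 8 + 4 + 1, so 1908^7965 ≡ 2289·6505·14546·12260·3605·5700·6588·9320·1908 ≡ 5290 (mod 15931).

5290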